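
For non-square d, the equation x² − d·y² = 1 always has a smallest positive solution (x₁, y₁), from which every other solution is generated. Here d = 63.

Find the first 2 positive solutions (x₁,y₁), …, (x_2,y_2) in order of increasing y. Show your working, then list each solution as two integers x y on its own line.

8 1
127 16

d=63: √d = [7; 1,14] (ℓ=2, even), read p_1/q_1
step 0: (7, 1)  from 7·(1,0) + (0,1)
step 1: (8, 1)  from 1·(7,1) + (1,0)
fundamental: x₁=8, y₁=1  (since 64 − 63·1 = 1)
k=2:  x_2 = 8·8+63·1·1 = 127,  y_2 = 8·1+1·8 = 16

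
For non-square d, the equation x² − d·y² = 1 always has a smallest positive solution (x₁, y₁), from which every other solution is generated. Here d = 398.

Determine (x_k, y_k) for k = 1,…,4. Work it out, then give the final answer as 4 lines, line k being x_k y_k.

399 20
318401 15960
254083599 12736060
202758393601 10163359920

[19; 1,18,1,38] for √398; ℓ=4 ⇒ convergent index 3
k=0  a_k=19  p_k/q_k = 19/1
…
k=2  a_k=18  p_k/q_k = 379/19
k=3  a_k=1  p_k/q_k = 399/20
→ (399, 20).  Check: 399²=159201, 398·20²=159200, difference 1.
(x_2, y_2) = (399·399 + 398·20·20, 399·20 + 20·399) = (318401, 15960)
(x_3, y_3) = (399·318401 + 398·20·15960, 399·15960 + 20·318401) = (254083599, 12736060)
(x_4, y_4) = (399·254083599 + 398·20·12736060, 399·12736060 + 20·254083599) = (202758393601, 10163359920)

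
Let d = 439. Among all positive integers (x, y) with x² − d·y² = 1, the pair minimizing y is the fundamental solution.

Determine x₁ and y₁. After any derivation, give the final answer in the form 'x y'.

440 21

√439 → a₀=20, period (1,19,1,40); ℓ=4 even so k=3
step 0: (20, 1)  from 20·(1,0) + (0,1)
step 1: (21, 1)  from 1·(20,1) + (1,0)
step 2: (419, 20)  from 19·(21,1) + (20,1)
step 3: (440, 21)  from 1·(419,20) + (21,1)
→ (440, 21).  Check: 440²=193600, 439·21²=193599, difference 1.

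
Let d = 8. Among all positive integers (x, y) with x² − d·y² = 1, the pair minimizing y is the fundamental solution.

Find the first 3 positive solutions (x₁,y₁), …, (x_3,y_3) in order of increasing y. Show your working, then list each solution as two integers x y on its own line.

[2; 1,4] for √8; ℓ=2 ⇒ convergent index 1
i=0: a=2 ⇒ p=2, q=1
i=1: a=1 ⇒ p=3, q=1
(x₁, y₁) = (3, 1);  3² − 8·1² = 1 ✓
(x_2, y_2) = (3·3 + 8·1·1, 3·1 + 1·3) = (17, 6)
(x_3, y_3) = (3·17 + 8·1·6, 3·6 + 1·17) = (99, 35)

3 1
17 6
99 35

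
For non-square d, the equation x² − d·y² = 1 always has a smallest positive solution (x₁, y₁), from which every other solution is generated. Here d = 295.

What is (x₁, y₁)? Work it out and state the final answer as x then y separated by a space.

d=295: √d = [17; 5,1,2,3,2,6,2,3,2,1,5,34] (ℓ=12, even), read p_11/q_11
k=0  a_k=17  p_k/q_k = 17/1
k=1  a_k=5  p_k/q_k = 86/5
k=2  a_k=1  p_k/q_k = 103/6
…
k=5  a_k=2  p_k/q_k = 2250/131
k=6  a_k=6  p_k/q_k = 14479/843
k=7  a_k=2  p_k/q_k = 31208/1817
k=8  a_k=3  p_k/q_k = 108103/6294
k=9  a_k=2  p_k/q_k = 247414/14405
k=10  a_k=1  p_k/q_k = 355517/20699
k=11  a_k=5  p_k/q_k = 2024999/117900
→ (2024999, 117900).  Check: 2024999²=4100620950001, 295·117900²=4100620950000, difference 1.

2024999 117900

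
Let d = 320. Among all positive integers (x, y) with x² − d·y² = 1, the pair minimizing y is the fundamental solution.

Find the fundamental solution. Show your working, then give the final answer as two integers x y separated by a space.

161 9

[17; 1,7,1,34] for √320; ℓ=4 ⇒ convergent index 3
a_0=17:  p_0=17·1+0=17,  q_0=17·0+1=1
a_1=1:  p_1=1·17+1=18,  q_1=1·1+0=1
a_2=7:  p_2=7·18+17=143,  q_2=7·1+1=8
a_3=1:  p_3=1·143+18=161,  q_3=1·8+1=9
→ (161, 9).  Check: 161²=25921, 320·9²=25920, difference 1.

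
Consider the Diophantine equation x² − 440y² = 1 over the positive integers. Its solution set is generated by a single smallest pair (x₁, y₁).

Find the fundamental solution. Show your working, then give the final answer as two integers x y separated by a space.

√440 → a₀=20, period (1,40); ℓ=2 even so k=1
step 0: (20, 1)  from 20·(1,0) + (0,1)
step 1: (21, 1)  from 1·(20,1) + (1,0)
→ (21, 1).  Check: 21²=441, 440·1²=440, difference 1.

21 1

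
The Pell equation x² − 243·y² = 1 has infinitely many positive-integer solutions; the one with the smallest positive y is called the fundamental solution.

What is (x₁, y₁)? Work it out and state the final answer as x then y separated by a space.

d=243: √d = [15; 1,1,2,3,15,3,2,1,1,30] (ℓ=10, even), read p_9/q_9
k=0  a_k=15  p_k/q_k = 15/1
k=1  a_k=1  p_k/q_k = 16/1
…
k=3  a_k=2  p_k/q_k = 78/5
k=4  a_k=3  p_k/q_k = 265/17
…
k=6  a_k=3  p_k/q_k = 12424/797
…
k=8  a_k=1  p_k/q_k = 41325/2651
k=9  a_k=1  p_k/q_k = 70226/4505
fundamental: x₁=70226, y₁=4505  (since 4931691076 − 243·20295025 = 1)

70226 4505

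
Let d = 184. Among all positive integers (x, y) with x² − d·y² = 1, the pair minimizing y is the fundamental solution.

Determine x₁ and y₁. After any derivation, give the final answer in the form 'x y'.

[13; 1,1,3,2,1,2,1,2,3,1,1,26] for √184; ℓ=12 ⇒ convergent index 11
k=0  a_k=13  p_k/q_k = 13/1
k=1  a_k=1  p_k/q_k = 14/1
k=2  a_k=1  p_k/q_k = 27/2
…
k=4  a_k=2  p_k/q_k = 217/16
…
k=8  a_k=2  p_k/q_k = 3147/232
k=9  a_k=3  p_k/q_k = 10594/781
k=10  a_k=1  p_k/q_k = 13741/1013
k=11  a_k=1  p_k/q_k = 24335/1794
fundamental: x₁=24335, y₁=1794  (since 592192225 − 184·3218436 = 1)

24335 1794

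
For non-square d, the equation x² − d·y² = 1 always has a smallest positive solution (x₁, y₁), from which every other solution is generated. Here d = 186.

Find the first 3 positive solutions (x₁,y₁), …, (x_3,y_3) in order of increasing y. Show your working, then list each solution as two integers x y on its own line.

√186 → a₀=13, period (1,1,1,3,4,3,1,1,1,26); ℓ=10 even so k=9
k=0  a_k=13  p_k/q_k = 13/1
k=1  a_k=1  p_k/q_k = 14/1
…
k=3  a_k=1  p_k/q_k = 41/3
k=4  a_k=3  p_k/q_k = 150/11
k=5  a_k=4  p_k/q_k = 641/47
…
k=7  a_k=1  p_k/q_k = 2714/199
k=8  a_k=1  p_k/q_k = 4787/351
k=9  a_k=1  p_k/q_k = 7501/550
fundamental: x₁=7501, y₁=550  (since 56265001 − 186·302500 = 1)
k=2:  x_2 = 7501·7501+186·550·550 = 112530001,  y_2 = 7501·550+550·7501 = 8251100
k=3:  x_3 = 7501·112530001+186·550·8251100 = 1688175067501,  y_3 = 7501·8251100+550·112530001 = 123783001650

7501 550
112530001 8251100
1688175067501 123783001650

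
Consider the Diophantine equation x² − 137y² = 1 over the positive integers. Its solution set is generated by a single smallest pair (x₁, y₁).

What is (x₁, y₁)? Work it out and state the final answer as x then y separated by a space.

6083073 519712

[11; 1,2,2,1,1,2,2,1,22] for √137; ℓ=9 ⇒ convergent index 17
step 0: (11, 1)  from 11·(1,0) + (0,1)
step 1: (12, 1)  from 1·(11,1) + (1,0)
…
step 3: (82, 7)  from 2·(35,3) + (12,1)
step 4: (117, 10)  from 1·(82,7) + (35,3)
step 5: (199, 17)  from 1·(117,10) + (82,7)
…
step 7: (1229, 105)  from 2·(515,44) + (199,17)
step 8: (1744, 149)  from 1·(1229,105) + (515,44)
…
step 10: (41341, 3532)  from 1·(39597,3383) + (1744,149)
step 11: (122279, 10447)  from 2·(41341,3532) + (39597,3383)
…
step 13: (408178, 34873)  from 1·(285899,24426) + (122279,10447)
…
step 16: (4286741, 366241)  from 2·(1796332,153471) + (694077,59299)
step 17: (6083073, 519712)  from 1·(4286741,366241) + (1796332,153471)
→ (6083073, 519712).  Check: 6083073²=37003777123329, 137·519712²=37003777123328, difference 1.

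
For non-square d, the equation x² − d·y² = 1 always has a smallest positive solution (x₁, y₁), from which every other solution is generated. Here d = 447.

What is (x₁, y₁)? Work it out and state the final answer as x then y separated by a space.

[21; 7,42] for √447; ℓ=2 ⇒ convergent index 1
k=0  a_k=21  p_k/q_k = 21/1
k=1  a_k=7  p_k/q_k = 148/7
(x₁, y₁) = (148, 7);  148² − 447·7² = 1 ✓

148 7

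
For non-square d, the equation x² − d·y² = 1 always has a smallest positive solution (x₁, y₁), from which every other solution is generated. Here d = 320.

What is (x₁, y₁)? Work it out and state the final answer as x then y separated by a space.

d=320: √d = [17; 1,7,1,34] (ℓ=4, even), read p_3/q_3
step 0: (17, 1)  from 17·(1,0) + (0,1)
step 1: (18, 1)  from 1·(17,1) + (1,0)
step 2: (143, 8)  from 7·(18,1) + (17,1)
step 3: (161, 9)  from 1·(143,8) + (18,1)
(x₁, y₁) = (161, 9);  161² − 320·9² = 1 ✓

161 9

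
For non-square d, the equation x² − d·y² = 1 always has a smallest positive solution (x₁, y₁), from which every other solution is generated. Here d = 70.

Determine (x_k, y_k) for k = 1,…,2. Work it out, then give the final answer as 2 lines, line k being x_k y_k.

d=70: √d = [8; 2,1,2,1,2,16] (ℓ=6, even), read p_5/q_5
step 0: (8, 1)  from 8·(1,0) + (0,1)
step 1: (17, 2)  from 2·(8,1) + (1,0)
…
step 4: (92, 11)  from 1·(67,8) + (25,3)
step 5: (251, 30)  from 2·(92,11) + (67,8)
→ (251, 30).  Check: 251²=63001, 70·30²=63000, difference 1.
(251+30√70)^2 = 126001 + 15060√70

251 30
126001 15060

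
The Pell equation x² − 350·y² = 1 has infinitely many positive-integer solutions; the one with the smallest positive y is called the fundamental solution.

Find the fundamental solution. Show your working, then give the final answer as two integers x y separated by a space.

449 24

d=350: √d = [18; 1,2,2,2,1,36] (ℓ=6, even), read p_5/q_5
step 0: (18, 1)  from 18·(1,0) + (0,1)
step 1: (19, 1)  from 1·(18,1) + (1,0)
step 2: (56, 3)  from 2·(19,1) + (18,1)
step 3: (131, 7)  from 2·(56,3) + (19,1)
step 4: (318, 17)  from 2·(131,7) + (56,3)
step 5: (449, 24)  from 1·(318,17) + (131,7)
→ (449, 24).  Check: 449²=201601, 350·24²=201600, difference 1.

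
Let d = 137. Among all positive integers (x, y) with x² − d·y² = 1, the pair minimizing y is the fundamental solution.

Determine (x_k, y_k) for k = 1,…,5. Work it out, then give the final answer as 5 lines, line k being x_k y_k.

√137 = [11; 1,2,2,1,1,2,2,1,22, …], period ℓ=9 (odd) → k=17
step 0: (11, 1)  from 11·(1,0) + (0,1)
step 1: (12, 1)  from 1·(11,1) + (1,0)
step 2: (35, 3)  from 2·(12,1) + (11,1)
…
step 5: (199, 17)  from 1·(117,10) + (82,7)
step 6: (515, 44)  from 2·(199,17) + (117,10)
step 7: (1229, 105)  from 2·(515,44) + (199,17)
…
step 9: (39597, 3383)  from 22·(1744,149) + (1229,105)
…
step 11: (122279, 10447)  from 2·(41341,3532) + (39597,3383)
step 12: (285899, 24426)  from 2·(122279,10447) + (41341,3532)
step 13: (408178, 34873)  from 1·(285899,24426) + (122279,10447)
step 14: (694077, 59299)  from 1·(408178,34873) + (285899,24426)
step 15: (1796332, 153471)  from 2·(694077,59299) + (408178,34873)
step 16: (4286741, 366241)  from 2·(1796332,153471) + (694077,59299)
step 17: (6083073, 519712)  from 1·(4286741,366241) + (1796332,153471)
fundamental: x₁=6083073, y₁=519712  (since 37003777123329 − 137·270100562944 = 1)
n=2: (6083073,519712)∘(6083073,519712) = (6083073·6083073+137·519712·519712, 6083073·519712+519712·6083073) = (74007554246657,6322892069952)
n=3: (74007554246657,6322892069952)∘(6083073,519712) = (6083073·74007554246657+137·519712·6322892069952, 6083073·6322892069952+519712·74007554246657) = (900386710067742990849,76925228065277725280)
n=4: (900386710067742990849,76925228065277725280)∘(6083073,519712) = (6083073·900386710067742990849+137·519712·76925228065277725280, 6083073·76925228065277725280+519712·900386710067742990849) = (10954236171143757109591351297,935883555725460013412300928)
n=5: (10954236171143757109591351297,935883555725460013412300928)∘(6083073,519712) = (6083073·10954236171143757109591351297+137·519712·935883555725460013412300928, 6083073·935883555725460013412300928+519712·10954236171143757109591351297) = (133270836576615035597116312473600513,11386095977955005515107946008258208)

6083073 519712
74007554246657 6322892069952
900386710067742990849 76925228065277725280
10954236171143757109591351297 935883555725460013412300928
133270836576615035597116312473600513 11386095977955005515107946008258208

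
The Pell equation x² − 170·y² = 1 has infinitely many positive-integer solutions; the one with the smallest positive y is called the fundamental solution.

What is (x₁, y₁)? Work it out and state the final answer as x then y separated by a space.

√170 → a₀=13, period (26); ℓ=1 odd so k=1
k=0  a_k=13  p_k/q_k = 13/1
k=1  a_k=26  p_k/q_k = 339/26
(x₁, y₁) = (339, 26);  339² − 170·26² = 1 ✓

339 26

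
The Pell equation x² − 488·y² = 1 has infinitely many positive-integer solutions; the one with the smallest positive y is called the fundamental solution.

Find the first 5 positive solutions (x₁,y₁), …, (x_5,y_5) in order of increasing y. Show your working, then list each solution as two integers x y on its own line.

√488 → a₀=22, period (11,44); ℓ=2 even so k=1
i=0: a=22 ⇒ p=22, q=1
i=1: a=11 ⇒ p=243, q=11
→ (243, 11).  Check: 243²=59049, 488·11²=59048, difference 1.
k=2:  x_2 = 243·243+488·11·11 = 118097,  y_2 = 243·11+11·243 = 5346
k=3:  x_3 = 243·118097+488·11·5346 = 57394899,  y_3 = 243·5346+11·118097 = 2598145
k=4:  x_4 = 243·57394899+488·11·2598145 = 27893802817,  y_4 = 243·2598145+11·57394899 = 1262693124
k=5:  x_5 = 243·27893802817+488·11·1262693124 = 13556330774163,  y_5 = 243·1262693124+11·27893802817 = 613666260119

243 11
118097 5346
57394899 2598145
27893802817 1262693124
13556330774163 613666260119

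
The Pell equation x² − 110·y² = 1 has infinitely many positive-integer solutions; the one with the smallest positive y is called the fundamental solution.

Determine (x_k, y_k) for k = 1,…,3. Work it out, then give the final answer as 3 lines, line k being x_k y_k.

21 2
881 84
36981 3526

√110 → a₀=10, period (2,20); ℓ=2 even so k=1
i=0: a=10 ⇒ p=10, q=1
i=1: a=2 ⇒ p=21, q=2
(x₁, y₁) = (21, 2);  21² − 110·2² = 1 ✓
(x_2, y_2) = (21·21 + 110·2·2, 21·2 + 2·21) = (881, 84)
(x_3, y_3) = (21·881 + 110·2·84, 21·84 + 2·881) = (36981, 3526)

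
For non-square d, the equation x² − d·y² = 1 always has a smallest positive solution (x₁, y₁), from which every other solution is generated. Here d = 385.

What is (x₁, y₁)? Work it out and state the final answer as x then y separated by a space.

√385 = [19; 1,1,1,1,1,…,1,1,38, …], period ℓ=16 (even) → k=15
a_0=19:  p_0=19·1+0=19,  q_0=19·0+1=1
a_1=1:  p_1=1·19+1=20,  q_1=1·1+0=1
a_2=1:  p_2=1·20+19=39,  q_2=1·1+1=2
a_3=1:  p_3=1·39+20=59,  q_3=1·2+1=3
a_4=1:  p_4=1·59+39=98,  q_4=1·3+2=5
…
a_6=3:  p_6=3·157+98=569,  q_6=3·8+5=29
a_7=1:  p_7=1·569+157=726,  q_7=1·29+8=37
a_8=2:  p_8=2·726+569=2021,  q_8=2·37+29=103
…
a_10=3:  p_10=3·2747+2021=10262,  q_10=3·140+103=523
a_11=1:  p_11=1·10262+2747=13009,  q_11=1·523+140=663
a_12=1:  p_12=1·13009+10262=23271,  q_12=1·663+523=1186
a_13=1:  p_13=1·23271+13009=36280,  q_13=1·1186+663=1849
a_14=1:  p_14=1·36280+23271=59551,  q_14=1·1849+1186=3035
a_15=1:  p_15=1·59551+36280=95831,  q_15=1·3035+1849=4884
→ (95831, 4884).  Check: 95831²=9183580561, 385·4884²=9183580560, difference 1.

95831 4884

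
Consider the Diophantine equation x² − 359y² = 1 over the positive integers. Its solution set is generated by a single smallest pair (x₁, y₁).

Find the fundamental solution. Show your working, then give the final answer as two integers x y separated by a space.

√359 = [18; 1,17,1,36, …], period ℓ=4 (even) → k=3
a_0=18:  p_0=18·1+0=18,  q_0=18·0+1=1
…
a_2=17:  p_2=17·19+18=341,  q_2=17·1+1=18
a_3=1:  p_3=1·341+19=360,  q_3=1·18+1=19
(x₁, y₁) = (360, 19);  360² − 359·19² = 1 ✓

360 19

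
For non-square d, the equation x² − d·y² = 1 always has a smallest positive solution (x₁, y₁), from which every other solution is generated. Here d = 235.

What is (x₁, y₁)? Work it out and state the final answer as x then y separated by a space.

46 3

√235 → a₀=15, period (3,30); ℓ=2 even so k=1
k=0  a_k=15  p_k/q_k = 15/1
k=1  a_k=3  p_k/q_k = 46/3
(x₁, y₁) = (46, 3);  46² − 235·3² = 1 ✓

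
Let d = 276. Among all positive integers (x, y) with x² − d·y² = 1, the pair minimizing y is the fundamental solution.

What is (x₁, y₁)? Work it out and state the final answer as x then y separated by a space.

7775 468

[16; 1,1,1,1,2,2,2,1,1,1,1,32] for √276; ℓ=12 ⇒ convergent index 11
a_0=16:  p_0=16·1+0=16,  q_0=16·0+1=1
a_1=1:  p_1=1·16+1=17,  q_1=1·1+0=1
…
a_3=1:  p_3=1·33+17=50,  q_3=1·2+1=3
a_4=1:  p_4=1·50+33=83,  q_4=1·3+2=5
…
a_6=2:  p_6=2·216+83=515,  q_6=2·13+5=31
…
a_9=1:  p_9=1·1761+1246=3007,  q_9=1·106+75=181
a_10=1:  p_10=1·3007+1761=4768,  q_10=1·181+106=287
a_11=1:  p_11=1·4768+3007=7775,  q_11=1·287+181=468
(x₁, y₁) = (7775, 468);  7775² − 276·468² = 1 ✓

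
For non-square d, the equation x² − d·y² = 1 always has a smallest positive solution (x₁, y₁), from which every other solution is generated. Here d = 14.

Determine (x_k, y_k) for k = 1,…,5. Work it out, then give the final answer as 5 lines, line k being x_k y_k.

15 4
449 120
13455 3596
403201 107760
12082575 3229204

[3; 1,2,1,6] for √14; ℓ=4 ⇒ convergent index 3
i=0: a=3 ⇒ p=3, q=1
…
i=2: a=2 ⇒ p=11, q=3
i=3: a=1 ⇒ p=15, q=4
fundamental: x₁=15, y₁=4  (since 225 − 14·16 = 1)
(15+4√14)^2 = 449 + 120√14
(15+4√14)^3 = 13455 + 3596√14
(15+4√14)^4 = 403201 + 107760√14
(15+4√14)^5 = 12082575 + 3229204√14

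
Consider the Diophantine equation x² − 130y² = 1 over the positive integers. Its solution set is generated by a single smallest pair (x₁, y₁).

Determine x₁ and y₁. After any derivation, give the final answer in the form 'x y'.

√130 = [11; 2,2,22, …], period ℓ=3 (odd) → k=5
a_0=11:  p_0=11·1+0=11,  q_0=11·0+1=1
a_1=2:  p_1=2·11+1=23,  q_1=2·1+0=2
a_2=2:  p_2=2·23+11=57,  q_2=2·2+1=5
…
a_4=2:  p_4=2·1277+57=2611,  q_4=2·112+5=229
a_5=2:  p_5=2·2611+1277=6499,  q_5=2·229+112=570
fundamental: x₁=6499, y₁=570  (since 42237001 − 130·324900 = 1)

6499 570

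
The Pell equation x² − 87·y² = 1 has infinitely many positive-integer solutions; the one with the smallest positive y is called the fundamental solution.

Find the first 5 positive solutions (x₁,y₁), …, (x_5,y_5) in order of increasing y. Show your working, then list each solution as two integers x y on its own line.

28 3
1567 168
87724 9405
4910977 526512
274926988 29475267

√87 → a₀=9, period (3,18); ℓ=2 even so k=1
k=0  a_k=9  p_k/q_k = 9/1
k=1  a_k=3  p_k/q_k = 28/3
→ (28, 3).  Check: 28²=784, 87·3²=783, difference 1.
k=2:  x_2 = 28·28+87·3·3 = 1567,  y_2 = 28·3+3·28 = 168
k=3:  x_3 = 28·1567+87·3·168 = 87724,  y_3 = 28·168+3·1567 = 9405
k=4:  x_4 = 28·87724+87·3·9405 = 4910977,  y_4 = 28·9405+3·87724 = 526512
k=5:  x_5 = 28·4910977+87·3·526512 = 274926988,  y_5 = 28·526512+3·4910977 = 29475267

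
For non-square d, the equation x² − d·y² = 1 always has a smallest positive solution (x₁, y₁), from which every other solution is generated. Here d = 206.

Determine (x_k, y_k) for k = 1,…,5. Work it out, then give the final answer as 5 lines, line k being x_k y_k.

59535 4148
7088832449 493902360
844067279642895 58808954001052
100503090979990675201 7002382152411359280
11966903042143422416540175 833773642828811595468548

√206 → a₀=14, period (2,1,5,14,5,1,2,28); ℓ=8 even so k=7
a_0=14:  p_0=14·1+0=14,  q_0=14·0+1=1
…
a_2=1:  p_2=1·29+14=43,  q_2=1·2+1=3
a_3=5:  p_3=5·43+29=244,  q_3=5·3+2=17
a_4=14:  p_4=14·244+43=3459,  q_4=14·17+3=241
…
a_6=1:  p_6=1·17539+3459=20998,  q_6=1·1222+241=1463
a_7=2:  p_7=2·20998+17539=59535,  q_7=2·1463+1222=4148
fundamental: x₁=59535, y₁=4148  (since 3544416225 − 206·17205904 = 1)
k=2:  x_2 = 59535·59535+206·4148·4148 = 7088832449,  y_2 = 59535·4148+4148·59535 = 493902360
k=3:  x_3 = 59535·7088832449+206·4148·493902360 = 844067279642895,  y_3 = 59535·493902360+4148·7088832449 = 58808954001052
k=4:  x_4 = 59535·844067279642895+206·4148·58808954001052 = 100503090979990675201,  y_4 = 59535·58808954001052+4148·844067279642895 = 7002382152411359280
k=5:  x_5 = 59535·100503090979990675201+206·4148·7002382152411359280 = 11966903042143422416540175,  y_5 = 59535·7002382152411359280+4148·100503090979990675201 = 833773642828811595468548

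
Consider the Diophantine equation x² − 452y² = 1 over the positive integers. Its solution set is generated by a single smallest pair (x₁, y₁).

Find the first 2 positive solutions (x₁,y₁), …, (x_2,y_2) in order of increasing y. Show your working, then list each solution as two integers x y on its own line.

1204353 56648
2900932297217 136448377488

√452 = [21; 3,1,5,3,10,3,5,1,3,42, …], period ℓ=10 (even) → k=9
step 0: (21, 1)  from 21·(1,0) + (0,1)
step 1: (64, 3)  from 3·(21,1) + (1,0)
…
step 4: (1552, 73)  from 3·(489,23) + (85,4)
…
step 8: (313483, 14745)  from 1·(263904,12413) + (49579,2332)
step 9: (1204353, 56648)  from 3·(313483,14745) + (263904,12413)
(x₁, y₁) = (1204353, 56648);  1204353² − 452·56648² = 1 ✓
n=2: (1204353,56648)∘(1204353,56648) = (1204353·1204353+452·56648·56648, 1204353·56648+56648·1204353) = (2900932297217,136448377488)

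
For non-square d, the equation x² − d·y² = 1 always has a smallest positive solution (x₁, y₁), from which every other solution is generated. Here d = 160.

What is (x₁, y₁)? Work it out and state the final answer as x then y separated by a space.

721 57

√160 → a₀=12, period (1,1,1,5,1,1,1,24); ℓ=8 even so k=7
i=0: a=12 ⇒ p=12, q=1
i=1: a=1 ⇒ p=13, q=1
i=2: a=1 ⇒ p=25, q=2
i=3: a=1 ⇒ p=38, q=3
i=4: a=5 ⇒ p=215, q=17
i=5: a=1 ⇒ p=253, q=20
i=6: a=1 ⇒ p=468, q=37
i=7: a=1 ⇒ p=721, q=57
(x₁, y₁) = (721, 57);  721² − 160·57² = 1 ✓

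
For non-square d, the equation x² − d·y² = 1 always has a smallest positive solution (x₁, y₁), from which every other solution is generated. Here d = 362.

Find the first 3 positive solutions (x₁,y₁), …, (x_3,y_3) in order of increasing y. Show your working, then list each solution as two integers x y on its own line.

[19; 38] for √362; ℓ=1 ⇒ convergent index 1
step 0: (19, 1)  from 19·(1,0) + (0,1)
step 1: (723, 38)  from 38·(19,1) + (1,0)
fundamental: x₁=723, y₁=38  (since 522729 − 362·1444 = 1)
k=2:  x_2 = 723·723+362·38·38 = 1045457,  y_2 = 723·38+38·723 = 54948
k=3:  x_3 = 723·1045457+362·38·54948 = 1511730099,  y_3 = 723·54948+38·1045457 = 79454770

723 38
1045457 54948
1511730099 79454770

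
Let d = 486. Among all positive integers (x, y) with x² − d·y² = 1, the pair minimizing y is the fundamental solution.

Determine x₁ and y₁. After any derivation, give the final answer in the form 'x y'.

485 22

√486 = [22; 22,44, …], period ℓ=2 (even) → k=1
step 0: (22, 1)  from 22·(1,0) + (0,1)
step 1: (485, 22)  from 22·(22,1) + (1,0)
(x₁, y₁) = (485, 22);  485² − 486·22² = 1 ✓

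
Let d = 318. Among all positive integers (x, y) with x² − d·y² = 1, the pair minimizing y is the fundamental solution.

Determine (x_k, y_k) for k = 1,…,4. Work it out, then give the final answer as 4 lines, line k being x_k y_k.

107 6
22897 1284
4899851 274770
1048545217 58799496

√318 = [17; 1,4,1,34, …], period ℓ=4 (even) → k=3
i=0: a=17 ⇒ p=17, q=1
…
i=2: a=4 ⇒ p=89, q=5
i=3: a=1 ⇒ p=107, q=6
(x₁, y₁) = (107, 6);  107² − 318·6² = 1 ✓
(107+6√318)^2 = 22897 + 1284√318
(107+6√318)^3 = 4899851 + 274770√318
(107+6√318)^4 = 1048545217 + 58799496√318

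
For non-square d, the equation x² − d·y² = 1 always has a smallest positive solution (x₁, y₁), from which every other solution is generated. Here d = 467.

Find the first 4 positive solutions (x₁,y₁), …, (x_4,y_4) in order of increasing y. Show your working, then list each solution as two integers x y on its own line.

1625626 75225
5285319783751 244575431700
17183906517558380626 795176361465413175
55869210433019434807260001 2585318735566902940613400

[21; 1,1,1,1,3,…,1,1,42] for √467; ℓ=14 ⇒ convergent index 13
k=0  a_k=21  p_k/q_k = 21/1
…
k=3  a_k=1  p_k/q_k = 65/3
k=4  a_k=1  p_k/q_k = 108/5
k=5  a_k=3  p_k/q_k = 389/18
k=6  a_k=3  p_k/q_k = 1275/59
k=7  a_k=21  p_k/q_k = 27164/1257
…
k=9  a_k=3  p_k/q_k = 275465/12747
k=10  a_k=1  p_k/q_k = 358232/16577
k=11  a_k=1  p_k/q_k = 633697/29324
k=12  a_k=1  p_k/q_k = 991929/45901
k=13  a_k=1  p_k/q_k = 1625626/75225
(x₁, y₁) = (1625626, 75225);  1625626² − 467·75225² = 1 ✓
(1625626+75225√467)^2 = 5285319783751 + 244575431700√467
(1625626+75225√467)^3 = 17183906517558380626 + 795176361465413175√467
(1625626+75225√467)^4 = 55869210433019434807260001 + 2585318735566902940613400√467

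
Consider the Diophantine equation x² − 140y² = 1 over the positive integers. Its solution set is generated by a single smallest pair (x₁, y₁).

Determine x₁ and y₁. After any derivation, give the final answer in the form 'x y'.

d=140: √d = [11; 1,4,1,22] (ℓ=4, even), read p_3/q_3
a_0=11:  p_0=11·1+0=11,  q_0=11·0+1=1
…
a_2=4:  p_2=4·12+11=59,  q_2=4·1+1=5
a_3=1:  p_3=1·59+12=71,  q_3=1·5+1=6
(x₁, y₁) = (71, 6);  71² − 140·6² = 1 ✓

71 6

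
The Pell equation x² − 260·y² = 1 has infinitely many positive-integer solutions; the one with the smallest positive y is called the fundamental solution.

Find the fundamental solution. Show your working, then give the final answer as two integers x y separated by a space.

√260 = [16; 8,32, …], period ℓ=2 (even) → k=1
a_0=16:  p_0=16·1+0=16,  q_0=16·0+1=1
a_1=8:  p_1=8·16+1=129,  q_1=8·1+0=8
fundamental: x₁=129, y₁=8  (since 16641 − 260·64 = 1)

129 8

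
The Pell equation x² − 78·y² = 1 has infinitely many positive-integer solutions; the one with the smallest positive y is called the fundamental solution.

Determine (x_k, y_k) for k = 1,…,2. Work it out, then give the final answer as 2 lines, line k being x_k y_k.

[8; 1,4,1,16] for √78; ℓ=4 ⇒ convergent index 3
k=0  a_k=8  p_k/q_k = 8/1
…
k=2  a_k=4  p_k/q_k = 44/5
k=3  a_k=1  p_k/q_k = 53/6
(x₁, y₁) = (53, 6);  53² − 78·6² = 1 ✓
n=2: (53,6)∘(53,6) = (53·53+78·6·6, 53·6+6·53) = (5617,636)

53 6
5617 636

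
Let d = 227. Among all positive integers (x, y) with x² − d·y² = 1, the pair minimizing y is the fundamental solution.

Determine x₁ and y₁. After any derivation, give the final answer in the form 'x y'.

226 15

√227 → a₀=15, period (15,30); ℓ=2 even so k=1
k=0  a_k=15  p_k/q_k = 15/1
k=1  a_k=15  p_k/q_k = 226/15
fundamental: x₁=226, y₁=15  (since 51076 − 227·225 = 1)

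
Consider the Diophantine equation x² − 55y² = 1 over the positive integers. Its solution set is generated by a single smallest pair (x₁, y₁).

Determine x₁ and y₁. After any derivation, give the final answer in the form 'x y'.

√55 = [7; 2,2,2,14, …], period ℓ=4 (even) → k=3
i=0: a=7 ⇒ p=7, q=1
i=1: a=2 ⇒ p=15, q=2
i=2: a=2 ⇒ p=37, q=5
i=3: a=2 ⇒ p=89, q=12
(x₁, y₁) = (89, 12);  89² − 55·12² = 1 ✓

89 12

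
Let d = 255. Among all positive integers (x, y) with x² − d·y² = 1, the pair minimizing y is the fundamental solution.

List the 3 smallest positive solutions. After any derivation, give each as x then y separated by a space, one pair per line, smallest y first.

[15; 1,30] for √255; ℓ=2 ⇒ convergent index 1
a_0=15:  p_0=15·1+0=15,  q_0=15·0+1=1
a_1=1:  p_1=1·15+1=16,  q_1=1·1+0=1
(x₁, y₁) = (16, 1);  16² − 255·1² = 1 ✓
(x_2, y_2) = (16·16 + 255·1·1, 16·1 + 1·16) = (511, 32)
(x_3, y_3) = (16·511 + 255·1·32, 16·32 + 1·511) = (16336, 1023)

16 1
511 32
16336 1023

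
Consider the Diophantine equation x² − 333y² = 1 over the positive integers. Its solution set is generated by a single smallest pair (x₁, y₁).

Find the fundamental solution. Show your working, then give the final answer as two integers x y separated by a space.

√333 → a₀=18, period (4,36); ℓ=2 even so k=1
a_0=18:  p_0=18·1+0=18,  q_0=18·0+1=1
a_1=4:  p_1=4·18+1=73,  q_1=4·1+0=4
(x₁, y₁) = (73, 4);  73² − 333·4² = 1 ✓

73 4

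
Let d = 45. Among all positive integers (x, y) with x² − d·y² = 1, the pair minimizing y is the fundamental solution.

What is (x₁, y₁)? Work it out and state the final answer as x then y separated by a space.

161 24

d=45: √d = [6; 1,2,2,2,1,12] (ℓ=6, even), read p_5/q_5
step 0: (6, 1)  from 6·(1,0) + (0,1)
step 1: (7, 1)  from 1·(6,1) + (1,0)
…
step 3: (47, 7)  from 2·(20,3) + (7,1)
step 4: (114, 17)  from 2·(47,7) + (20,3)
step 5: (161, 24)  from 1·(114,17) + (47,7)
(x₁, y₁) = (161, 24);  161² − 45·24² = 1 ✓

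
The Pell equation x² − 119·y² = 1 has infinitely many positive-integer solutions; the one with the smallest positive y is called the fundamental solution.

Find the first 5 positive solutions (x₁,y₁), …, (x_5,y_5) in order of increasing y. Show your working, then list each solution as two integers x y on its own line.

√119 → a₀=10, period (1,9,1,20); ℓ=4 even so k=3
step 0: (10, 1)  from 10·(1,0) + (0,1)
…
step 2: (109, 10)  from 9·(11,1) + (10,1)
step 3: (120, 11)  from 1·(109,10) + (11,1)
→ (120, 11).  Check: 120²=14400, 119·11²=14399, difference 1.
(120+11√119)^2 = 28799 + 2640√119
(120+11√119)^3 = 6911640 + 633589√119
(120+11√119)^4 = 1658764801 + 152058720√119
(120+11√119)^5 = 398096640600 + 36493459211√119

120 11
28799 2640
6911640 633589
1658764801 152058720
398096640600 36493459211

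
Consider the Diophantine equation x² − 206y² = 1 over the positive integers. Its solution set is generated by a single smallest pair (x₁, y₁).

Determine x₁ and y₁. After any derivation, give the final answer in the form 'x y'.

d=206: √d = [14; 2,1,5,14,5,1,2,28] (ℓ=8, even), read p_7/q_7
k=0  a_k=14  p_k/q_k = 14/1
k=1  a_k=2  p_k/q_k = 29/2
…
k=4  a_k=14  p_k/q_k = 3459/241
k=5  a_k=5  p_k/q_k = 17539/1222
k=6  a_k=1  p_k/q_k = 20998/1463
k=7  a_k=2  p_k/q_k = 59535/4148
fundamental: x₁=59535, y₁=4148  (since 3544416225 − 206·17205904 = 1)

59535 4148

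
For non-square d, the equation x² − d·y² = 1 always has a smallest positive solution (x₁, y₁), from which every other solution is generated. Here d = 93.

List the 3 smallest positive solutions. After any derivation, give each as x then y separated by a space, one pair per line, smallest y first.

12151 1260
295293601 30620520
7176225079351 744139875780

[9; 1,1,1,4,6,4,1,1,1,18] for √93; ℓ=10 ⇒ convergent index 9
step 0: (9, 1)  from 9·(1,0) + (0,1)
step 1: (10, 1)  from 1·(9,1) + (1,0)
step 2: (19, 2)  from 1·(10,1) + (9,1)
…
step 4: (135, 14)  from 4·(29,3) + (19,2)
…
step 7: (4330, 449)  from 1·(3491,362) + (839,87)
step 8: (7821, 811)  from 1·(4330,449) + (3491,362)
step 9: (12151, 1260)  from 1·(7821,811) + (4330,449)
fundamental: x₁=12151, y₁=1260  (since 147646801 − 93·1587600 = 1)
k=2:  x_2 = 12151·12151+93·1260·1260 = 295293601,  y_2 = 12151·1260+1260·12151 = 30620520
k=3:  x_3 = 12151·295293601+93·1260·30620520 = 7176225079351,  y_3 = 12151·30620520+1260·295293601 = 744139875780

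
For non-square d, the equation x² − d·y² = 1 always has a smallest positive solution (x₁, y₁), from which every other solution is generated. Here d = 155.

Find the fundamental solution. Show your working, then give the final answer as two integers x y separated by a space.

249 20

√155 → a₀=12, period (2,4,2,24); ℓ=4 even so k=3
i=0: a=12 ⇒ p=12, q=1
i=1: a=2 ⇒ p=25, q=2
i=2: a=4 ⇒ p=112, q=9
i=3: a=2 ⇒ p=249, q=20
→ (249, 20).  Check: 249²=62001, 155·20²=62000, difference 1.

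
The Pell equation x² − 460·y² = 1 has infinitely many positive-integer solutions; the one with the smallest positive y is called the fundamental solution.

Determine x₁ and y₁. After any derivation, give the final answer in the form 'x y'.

[21; 2,4,3,1,2,10,2,1,3,4,2,42] for √460; ℓ=12 ⇒ convergent index 11
i=0: a=21 ⇒ p=21, q=1
i=1: a=2 ⇒ p=43, q=2
…
i=3: a=3 ⇒ p=622, q=29
i=4: a=1 ⇒ p=815, q=38
…
i=6: a=10 ⇒ p=23335, q=1088
i=7: a=2 ⇒ p=48922, q=2281
…
i=10: a=4 ⇒ p=1135029, q=52921
i=11: a=2 ⇒ p=2535751, q=118230
→ (2535751, 118230).  Check: 2535751²=6430033134001, 460·118230²=6430033134000, difference 1.

2535751 118230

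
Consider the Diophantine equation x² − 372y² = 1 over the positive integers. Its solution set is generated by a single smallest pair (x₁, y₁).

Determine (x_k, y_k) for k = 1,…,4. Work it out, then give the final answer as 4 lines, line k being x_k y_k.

[19; 3,2,12,2,3,38] for √372; ℓ=6 ⇒ convergent index 5
step 0: (19, 1)  from 19·(1,0) + (0,1)
…
step 2: (135, 7)  from 2·(58,3) + (19,1)
step 3: (1678, 87)  from 12·(135,7) + (58,3)
step 4: (3491, 181)  from 2·(1678,87) + (135,7)
step 5: (12151, 630)  from 3·(3491,181) + (1678,87)
fundamental: x₁=12151, y₁=630  (since 147646801 − 372·396900 = 1)
n=2: (12151,630)∘(12151,630) = (12151·12151+372·630·630, 12151·630+630·12151) = (295293601,15310260)
n=3: (295293601,15310260)∘(12151,630) = (12151·295293601+372·630·15310260, 12151·15310260+630·295293601) = (7176225079351,372069937890)
n=4: (7176225079351,372069937890)∘(12151,630) = (12151·7176225079351+372·630·372069937890, 12151·372069937890+630·7176225079351) = (174396621583094401,9042043615292520)

12151 630
295293601 15310260
7176225079351 372069937890
174396621583094401 9042043615292520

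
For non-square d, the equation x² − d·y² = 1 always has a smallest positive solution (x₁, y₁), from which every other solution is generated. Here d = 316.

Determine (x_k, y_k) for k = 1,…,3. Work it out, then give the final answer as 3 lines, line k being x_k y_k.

12799 720
327628801 18430560
8386642035199 471785474160

√316 = [17; 1,3,2,8,2,3,1,34, …], period ℓ=8 (even) → k=7
step 0: (17, 1)  from 17·(1,0) + (0,1)
…
step 6: (9937, 559)  from 3·(2862,161) + (1351,76)
step 7: (12799, 720)  from 1·(9937,559) + (2862,161)
fundamental: x₁=12799, y₁=720  (since 163814401 − 316·518400 = 1)
n=2: (12799,720)∘(12799,720) = (12799·12799+316·720·720, 12799·720+720·12799) = (327628801,18430560)
n=3: (327628801,18430560)∘(12799,720) = (12799·327628801+316·720·18430560, 12799·18430560+720·327628801) = (8386642035199,471785474160)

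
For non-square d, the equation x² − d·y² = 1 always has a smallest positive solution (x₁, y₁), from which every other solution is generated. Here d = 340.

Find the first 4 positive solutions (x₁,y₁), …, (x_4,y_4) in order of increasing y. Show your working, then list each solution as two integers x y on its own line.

√340 = [18; 2,3,1,1,1,…,3,2,36, …], period ℓ=14 (even) → k=13
i=0: a=18 ⇒ p=18, q=1
…
i=7: a=8 ⇒ p=6509, q=353
…
i=11: a=1 ⇒ p=34813, q=1888
i=12: a=3 ⇒ p=125478, q=6805
i=13: a=2 ⇒ p=285769, q=15498
fundamental: x₁=285769, y₁=15498  (since 81663921361 − 340·240188004 = 1)
(x_2, y_2) = (285769·285769 + 340·15498·15498, 285769·15498 + 15498·285769) = (163327842721, 8857695924)
(x_3, y_3) = (285769·163327842721 + 340·15498·8857695924, 285769·8857695924 + 15498·163327842721) = (93348068572789129, 5062509812995614)
(x_4, y_4) = (285769·93348068572789129 + 340·15498·5062509812995614, 285769·5062509812995614 + 15498·93348068572789129) = (53351968415791425367681, 2893416733491029538408)

285769 15498
163327842721 8857695924
93348068572789129 5062509812995614
53351968415791425367681 2893416733491029538408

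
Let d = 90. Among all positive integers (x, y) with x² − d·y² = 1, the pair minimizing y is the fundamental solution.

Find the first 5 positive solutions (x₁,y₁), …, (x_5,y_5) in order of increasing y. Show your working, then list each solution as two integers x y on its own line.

[9; 2,18] for √90; ℓ=2 ⇒ convergent index 1
i=0: a=9 ⇒ p=9, q=1
i=1: a=2 ⇒ p=19, q=2
(x₁, y₁) = (19, 2);  19² − 90·2² = 1 ✓
(19+2√90)^2 = 721 + 76√90
(19+2√90)^3 = 27379 + 2886√90
(19+2√90)^4 = 1039681 + 109592√90
(19+2√90)^5 = 39480499 + 4161610√90

19 2
721 76
27379 2886
1039681 109592
39480499 4161610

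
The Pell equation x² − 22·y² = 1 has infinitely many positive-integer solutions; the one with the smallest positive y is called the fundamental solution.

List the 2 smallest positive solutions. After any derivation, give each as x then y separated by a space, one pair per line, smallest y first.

197 42
77617 16548

[4; 1,2,4,2,1,8] for √22; ℓ=6 ⇒ convergent index 5
step 0: (4, 1)  from 4·(1,0) + (0,1)
step 1: (5, 1)  from 1·(4,1) + (1,0)
…
step 3: (61, 13)  from 4·(14,3) + (5,1)
step 4: (136, 29)  from 2·(61,13) + (14,3)
step 5: (197, 42)  from 1·(136,29) + (61,13)
→ (197, 42).  Check: 197²=38809, 22·42²=38808, difference 1.
n=2: (197,42)∘(197,42) = (197·197+22·42·42, 197·42+42·197) = (77617,16548)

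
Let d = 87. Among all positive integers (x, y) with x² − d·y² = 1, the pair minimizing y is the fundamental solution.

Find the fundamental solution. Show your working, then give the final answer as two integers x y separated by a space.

[9; 3,18] for √87; ℓ=2 ⇒ convergent index 1
step 0: (9, 1)  from 9·(1,0) + (0,1)
step 1: (28, 3)  from 3·(9,1) + (1,0)
(x₁, y₁) = (28, 3);  28² − 87·3² = 1 ✓

28 3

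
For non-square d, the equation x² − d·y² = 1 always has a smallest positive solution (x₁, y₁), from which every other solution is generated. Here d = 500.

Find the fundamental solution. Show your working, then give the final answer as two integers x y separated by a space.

930249 41602

d=500: √d = [22; 2,1,3,2,1,…,1,2,44] (ℓ=14, even), read p_13/q_13
i=0: a=22 ⇒ p=22, q=1
…
i=2: a=1 ⇒ p=67, q=3
…
i=5: a=1 ⇒ p=805, q=36
i=6: a=1 ⇒ p=1364, q=61
…
i=8: a=1 ⇒ p=15809, q=707
…
i=10: a=2 ⇒ p=76317, q=3413
…
i=12: a=1 ⇒ p=335522, q=15005
i=13: a=2 ⇒ p=930249, q=41602
fundamental: x₁=930249, y₁=41602  (since 865363202001 − 500·1730726404 = 1)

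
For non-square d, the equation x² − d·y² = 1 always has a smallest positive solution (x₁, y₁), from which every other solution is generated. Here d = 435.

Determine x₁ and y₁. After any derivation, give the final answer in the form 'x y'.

146 7

√435 → a₀=20, period (1,5,1,40); ℓ=4 even so k=3
a_0=20:  p_0=20·1+0=20,  q_0=20·0+1=1
…
a_2=5:  p_2=5·21+20=125,  q_2=5·1+1=6
a_3=1:  p_3=1·125+21=146,  q_3=1·6+1=7
fundamental: x₁=146, y₁=7  (since 21316 − 435·49 = 1)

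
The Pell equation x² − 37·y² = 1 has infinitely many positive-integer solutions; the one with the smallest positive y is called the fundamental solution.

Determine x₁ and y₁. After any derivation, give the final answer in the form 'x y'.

d=37: √d = [6; 12] (ℓ=1, odd), read p_1/q_1
i=0: a=6 ⇒ p=6, q=1
i=1: a=12 ⇒ p=73, q=12
fundamental: x₁=73, y₁=12  (since 5329 − 37·144 = 1)

73 12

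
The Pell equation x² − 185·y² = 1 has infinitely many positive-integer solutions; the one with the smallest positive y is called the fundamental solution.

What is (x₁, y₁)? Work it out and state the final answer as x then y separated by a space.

√185 = [13; 1,1,1,1,26, …], period ℓ=5 (odd) → k=9
a_0=13:  p_0=13·1+0=13,  q_0=13·0+1=1
a_1=1:  p_1=1·13+1=14,  q_1=1·1+0=1
a_2=1:  p_2=1·14+13=27,  q_2=1·1+1=2
…
a_8=1:  p_8=1·3686+1877=5563,  q_8=1·271+138=409
a_9=1:  p_9=1·5563+3686=9249,  q_9=1·409+271=680
fundamental: x₁=9249, y₁=680  (since 85544001 − 185·462400 = 1)

9249 680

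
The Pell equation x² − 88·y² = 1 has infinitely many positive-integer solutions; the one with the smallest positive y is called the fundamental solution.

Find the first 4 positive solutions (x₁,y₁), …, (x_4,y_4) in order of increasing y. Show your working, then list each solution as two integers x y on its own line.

[9; 2,1,1,1,2,18] for √88; ℓ=6 ⇒ convergent index 5
i=0: a=9 ⇒ p=9, q=1
i=1: a=2 ⇒ p=19, q=2
…
i=4: a=1 ⇒ p=75, q=8
i=5: a=2 ⇒ p=197, q=21
fundamental: x₁=197, y₁=21  (since 38809 − 88·441 = 1)
(x_2, y_2) = (197·197 + 88·21·21, 197·21 + 21·197) = (77617, 8274)
(x_3, y_3) = (197·77617 + 88·21·8274, 197·8274 + 21·77617) = (30580901, 3259935)
(x_4, y_4) = (197·30580901 + 88·21·3259935, 197·3259935 + 21·30580901) = (12048797377, 1284406116)

197 21
77617 8274
30580901 3259935
12048797377 1284406116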